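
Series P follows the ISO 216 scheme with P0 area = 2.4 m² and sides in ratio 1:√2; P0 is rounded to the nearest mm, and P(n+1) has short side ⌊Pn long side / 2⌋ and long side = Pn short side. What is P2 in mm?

651 × 921 mm

Let P0's short side be w mm. w · w√2 = 2.4 m² = 2,400,000 mm², so w ≈ 1302.7 mm and w√2 ≈ 1842.3 mm → P0 = 1303 × 1842 mm.
P1: ⌊1842/2⌋ × 1303 = 921 × 1303 mm
P2: ⌊1303/2⌋ × 921 = 651 × 921 mm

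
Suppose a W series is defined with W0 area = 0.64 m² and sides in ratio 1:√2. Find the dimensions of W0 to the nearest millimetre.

673 × 951 mm

Let the short side be w mm. Then w · w√2 = 0.64 m² = 640,000 mm².
w² = 640,000/√2, so w ≈ 672.7 mm; long side = w√2 ≈ 951.4 mm.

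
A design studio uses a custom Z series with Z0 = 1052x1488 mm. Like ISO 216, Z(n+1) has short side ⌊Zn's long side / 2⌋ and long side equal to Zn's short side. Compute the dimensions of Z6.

Z1 = 744 × 1052 mm (from Z0 by 1 halving).
Z2: ⌊1052/2⌋ × 744 = 526 × 744 mm
Z3: ⌊744/2⌋ × 526 = 372 × 526 mm
Z4: ⌊526/2⌋ × 372 = 263 × 372 mm
Z5: ⌊372/2⌋ × 263 = 186 × 263 mm
Z6: ⌊263/2⌋ × 186 = 131 × 186 mm

131 × 186 mm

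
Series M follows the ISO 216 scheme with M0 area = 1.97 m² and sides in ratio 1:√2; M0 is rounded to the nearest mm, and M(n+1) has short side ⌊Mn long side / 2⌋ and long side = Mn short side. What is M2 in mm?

Let M0's short side be w mm. w · w√2 = 1.97 m² = 1,970,000 mm², so w ≈ 1180.3 mm and w√2 ≈ 1669.1 mm → M0 = 1180 × 1669 mm.
M1: ⌊1669/2⌋ × 1180 = 834 × 1180 mm
M2: ⌊1180/2⌋ × 834 = 590 × 834 mm

590 × 834 mm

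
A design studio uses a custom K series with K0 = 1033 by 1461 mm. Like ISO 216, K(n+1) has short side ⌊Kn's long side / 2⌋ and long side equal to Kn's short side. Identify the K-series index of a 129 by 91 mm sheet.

K7

K0: 1033 × 1461 mm
K1: 730 × 1033 mm
K2: 516 × 730 mm
K3: 365 × 516 mm
K4: 258 × 365 mm
K5: 182 × 258 mm
K6: 129 × 182 mm
K7: 91 × 129 mm
K8: 64 × 91 mm
→ matches K7.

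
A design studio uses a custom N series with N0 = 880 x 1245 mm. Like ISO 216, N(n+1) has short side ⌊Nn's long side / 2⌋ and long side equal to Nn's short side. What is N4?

N1: ⌊1245/2⌋ × 880 = 622 × 880 mm
N2: ⌊880/2⌋ × 622 = 440 × 622 mm
N3: ⌊622/2⌋ × 440 = 311 × 440 mm
N4: ⌊440/2⌋ × 311 = 220 × 311 mm

220 × 311 mm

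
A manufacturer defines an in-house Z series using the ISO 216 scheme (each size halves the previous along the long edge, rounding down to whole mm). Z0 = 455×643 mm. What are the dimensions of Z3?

160 × 227 mm

Z1: ⌊643/2⌋ × 455 = 321 × 455 mm
Z2: ⌊455/2⌋ × 321 = 227 × 321 mm
Z3: ⌊321/2⌋ × 227 = 160 × 227 mm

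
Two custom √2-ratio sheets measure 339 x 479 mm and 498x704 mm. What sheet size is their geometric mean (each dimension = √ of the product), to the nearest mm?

411 × 581 mm

Short side: √(339 · 498) = √168822 ≈ 410.9 → 411 mm
Long side: √(479 · 704) = √337216 ≈ 580.7 → 581 mm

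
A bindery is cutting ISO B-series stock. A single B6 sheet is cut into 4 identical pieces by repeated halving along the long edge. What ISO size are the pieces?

4 = 2^2, so 2 halving steps.
B6 → B7 → … → B8 after 2 steps.

B8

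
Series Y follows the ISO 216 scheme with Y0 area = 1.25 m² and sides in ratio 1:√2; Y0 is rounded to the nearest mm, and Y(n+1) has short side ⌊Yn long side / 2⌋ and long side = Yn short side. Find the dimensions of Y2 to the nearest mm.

470 × 665 mm

Let Y0's short side be w mm. w · w√2 = 1.25 m² = 1,250,000 mm², so w ≈ 940.2 mm and w√2 ≈ 1329.6 mm → Y0 = 940 × 1330 mm.
Y1: ⌊1330/2⌋ × 940 = 665 × 940 mm
Y2: ⌊940/2⌋ × 665 = 470 × 665 mm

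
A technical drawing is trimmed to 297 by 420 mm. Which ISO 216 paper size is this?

A3 (297 × 420 mm)

Aspect ratio 420/297 ≈ 1.414 — close to the ISO √2 ≈ 1.414.
In the A-series (A0 area = 1 m²): A3 = 297 × 420 mm.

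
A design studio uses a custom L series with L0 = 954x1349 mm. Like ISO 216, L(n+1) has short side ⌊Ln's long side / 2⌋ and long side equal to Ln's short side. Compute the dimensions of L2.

L1: ⌊1349/2⌋ × 954 = 674 × 954 mm
L2: ⌊954/2⌋ × 674 = 477 × 674 mm

477 × 674 mm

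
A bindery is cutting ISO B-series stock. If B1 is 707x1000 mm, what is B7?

88 × 125 mm

B2: ⌊1000/2⌋ × 707 = 500 × 707 mm
B3: ⌊707/2⌋ × 500 = 353 × 500 mm
B4: ⌊500/2⌋ × 353 = 250 × 353 mm
B5: ⌊353/2⌋ × 250 = 176 × 250 mm
B6: ⌊250/2⌋ × 176 = 125 × 176 mm
B7: ⌊176/2⌋ × 125 = 88 × 125 mm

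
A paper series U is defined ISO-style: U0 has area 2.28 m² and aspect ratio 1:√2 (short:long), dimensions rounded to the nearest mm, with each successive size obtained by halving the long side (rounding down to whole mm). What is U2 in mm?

635 × 898 mm

Let U0's short side be w mm. w · w√2 = 2.28 m² = 2,280,000 mm², so w ≈ 1269.7 mm and w√2 ≈ 1795.7 mm → U0 = 1270 × 1796 mm.
U1: ⌊1796/2⌋ × 1270 = 898 × 1270 mm
U2: ⌊1270/2⌋ × 898 = 635 × 898 mm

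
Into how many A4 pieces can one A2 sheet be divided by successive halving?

4

A2 = 420 × 594 mm; A4 = 210 × 297 mm.
Each halving step doubles the count; 2 steps from A2 to A4.
2^2 = 4.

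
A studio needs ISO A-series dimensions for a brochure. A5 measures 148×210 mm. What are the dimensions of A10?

26 × 37 mm

A6: ⌊210/2⌋ × 148 = 105 × 148 mm
A7: ⌊148/2⌋ × 105 = 74 × 105 mm
A8: ⌊105/2⌋ × 74 = 52 × 74 mm
A9: ⌊74/2⌋ × 52 = 37 × 52 mm
A10: ⌊52/2⌋ × 37 = 26 × 37 mm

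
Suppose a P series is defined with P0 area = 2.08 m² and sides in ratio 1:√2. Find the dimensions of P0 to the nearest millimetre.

Let the short side be w mm. Then w · w√2 = 2.08 m² = 2,080,000 mm².
w² = 2,080,000/√2, so w ≈ 1212.8 mm; long side = w√2 ≈ 1715.1 mm.

1213 × 1715 mm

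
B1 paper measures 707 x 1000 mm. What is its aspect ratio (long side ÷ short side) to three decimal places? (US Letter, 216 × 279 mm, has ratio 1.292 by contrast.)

1000 / 707 = 1.414
Matches √2 ≈ 1.414 — the ISO 216 defining ratio.

1.414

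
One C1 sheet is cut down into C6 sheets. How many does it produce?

C1 = 648 × 917 mm; C6 = 114 × 162 mm.
Each halving step doubles the count; 5 steps from C1 to C6.
2^5 = 32.

32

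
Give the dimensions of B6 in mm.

B0 = 1000 × 1414 mm (B0 has a 1000 mm short side, aspect 1:√2).
B1: ⌊1414/2⌋ × 1000 = 707 × 1000 mm
B2: ⌊1000/2⌋ × 707 = 500 × 707 mm
B3: ⌊707/2⌋ × 500 = 353 × 500 mm
B4: ⌊500/2⌋ × 353 = 250 × 353 mm
B5: ⌊353/2⌋ × 250 = 176 × 250 mm
B6: ⌊250/2⌋ × 176 = 125 × 176 mm

125 × 176 mm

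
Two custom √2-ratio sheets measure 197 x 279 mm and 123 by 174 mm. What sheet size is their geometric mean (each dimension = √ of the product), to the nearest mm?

Short side: √(197 · 123) = √24231 ≈ 155.7 → 156 mm
Long side: √(279 · 174) = √48546 ≈ 220.3 → 220 mm

156 × 220 mm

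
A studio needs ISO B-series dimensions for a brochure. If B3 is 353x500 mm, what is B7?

B4: ⌊500/2⌋ × 353 = 250 × 353 mm
B5: ⌊353/2⌋ × 250 = 176 × 250 mm
B6: ⌊250/2⌋ × 176 = 125 × 176 mm
B7: ⌊176/2⌋ × 125 = 88 × 125 mm

88 × 125 mm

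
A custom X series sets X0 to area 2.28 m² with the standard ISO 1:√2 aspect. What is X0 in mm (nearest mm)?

1270 × 1796 mm

Let the short side be w mm. Then w · w√2 = 2.28 m² = 2,280,000 mm².
w² = 2,280,000/√2, so w ≈ 1269.7 mm; long side = w√2 ≈ 1795.7 mm.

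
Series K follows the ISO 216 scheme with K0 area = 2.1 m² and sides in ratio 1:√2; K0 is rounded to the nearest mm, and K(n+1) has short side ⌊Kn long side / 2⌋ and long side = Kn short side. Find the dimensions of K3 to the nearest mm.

430 × 609 mm

Let K0's short side be w mm. w · w√2 = 2.1 m² = 2,100,000 mm², so w ≈ 1218.6 mm and w√2 ≈ 1723.3 mm → K0 = 1219 × 1723 mm.
K1: ⌊1723/2⌋ × 1219 = 861 × 1219 mm
K2: ⌊1219/2⌋ × 861 = 609 × 861 mm
K3: ⌊861/2⌋ × 609 = 430 × 609 mm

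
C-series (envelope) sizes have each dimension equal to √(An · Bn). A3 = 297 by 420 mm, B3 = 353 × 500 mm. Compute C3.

Short side: √(297 · 353) = √104841 ≈ 323.8 → 324 mm
Long side: √(420 · 500) = √210000 ≈ 458.3 → 458 mm

324 × 458 mm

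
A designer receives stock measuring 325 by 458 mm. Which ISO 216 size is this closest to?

Aspect ratio 458/325 ≈ 1.409 — close to the ISO √2 ≈ 1.414.
In the C-series (envelope sizes, between A and B): C3 = 324 × 458 mm.
Off by 1 mm total — nearest standard size.

C3 (324 × 458 mm)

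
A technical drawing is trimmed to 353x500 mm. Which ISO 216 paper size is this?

Aspect ratio 500/353 ≈ 1.416 — close to the ISO √2 ≈ 1.414.
In the B-series (B0 = 1000 × 1414 mm): B3 = 353 × 500 mm.

B3 (353 × 500 mm)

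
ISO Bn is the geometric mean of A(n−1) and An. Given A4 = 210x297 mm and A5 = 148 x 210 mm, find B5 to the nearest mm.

176 × 250 mm

Short side: √(210 · 148) = √31080 ≈ 176.3 → 176 mm
Long side: √(297 · 210) = √62370 ≈ 249.7 → 250 mm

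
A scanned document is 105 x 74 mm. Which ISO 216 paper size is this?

A7 (74 × 105 mm)

Aspect ratio 105/74 ≈ 1.419 — close to the ISO √2 ≈ 1.414.
In the A-series (A0 area = 1 m²): A7 = 74 × 105 mm.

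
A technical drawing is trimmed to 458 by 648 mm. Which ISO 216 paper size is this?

Aspect ratio 648/458 ≈ 1.415 — close to the ISO √2 ≈ 1.414.
In the C-series (envelope sizes, between A and B): C2 = 458 × 648 mm.

C2 (458 × 648 mm)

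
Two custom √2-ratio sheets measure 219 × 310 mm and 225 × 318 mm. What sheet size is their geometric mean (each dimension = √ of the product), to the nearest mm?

222 × 314 mm

Short side: √(219 · 225) = √49275 ≈ 222.0 → 222 mm
Long side: √(310 · 318) = √98580 ≈ 314.0 → 314 mm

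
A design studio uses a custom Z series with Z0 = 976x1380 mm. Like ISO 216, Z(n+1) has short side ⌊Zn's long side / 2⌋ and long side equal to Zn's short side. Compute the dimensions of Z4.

244 × 345 mm

Z1: ⌊1380/2⌋ × 976 = 690 × 976 mm
Z2: ⌊976/2⌋ × 690 = 488 × 690 mm
Z3: ⌊690/2⌋ × 488 = 345 × 488 mm
Z4: ⌊488/2⌋ × 345 = 244 × 345 mm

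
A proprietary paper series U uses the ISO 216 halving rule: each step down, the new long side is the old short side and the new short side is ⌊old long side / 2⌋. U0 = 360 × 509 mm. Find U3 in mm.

127 × 180 mm

U1: ⌊509/2⌋ × 360 = 254 × 360 mm
U2: ⌊360/2⌋ × 254 = 180 × 254 mm
U3: ⌊254/2⌋ × 180 = 127 × 180 mm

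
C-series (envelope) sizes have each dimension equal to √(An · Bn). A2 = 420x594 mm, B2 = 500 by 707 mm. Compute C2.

458 × 648 mm

Short side: √(420 · 500) = √210000 ≈ 458.3 → 458 mm
Long side: √(594 · 707) = √419958 ≈ 648.0 → 648 mm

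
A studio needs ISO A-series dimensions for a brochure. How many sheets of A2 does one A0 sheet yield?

4

Each ISO step halves the sheet: 1 × A0 → 2 × A1 → 4 × A2
From A0 to A2 is 2 halving steps: 2^2 = 4.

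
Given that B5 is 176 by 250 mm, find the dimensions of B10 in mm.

31 × 44 mm

B6: ⌊250/2⌋ × 176 = 125 × 176 mm
B7: ⌊176/2⌋ × 125 = 88 × 125 mm
B8: ⌊125/2⌋ × 88 = 62 × 88 mm
B9: ⌊88/2⌋ × 62 = 44 × 62 mm
B10: ⌊62/2⌋ × 44 = 31 × 44 mm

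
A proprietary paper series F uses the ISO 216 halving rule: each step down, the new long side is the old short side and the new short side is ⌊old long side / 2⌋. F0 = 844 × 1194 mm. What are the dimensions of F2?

422 × 597 mm

F1: ⌊1194/2⌋ × 844 = 597 × 844 mm
F2: ⌊844/2⌋ × 597 = 422 × 597 mm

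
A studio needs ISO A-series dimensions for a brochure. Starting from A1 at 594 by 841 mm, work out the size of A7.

A2: ⌊841/2⌋ × 594 = 420 × 594 mm
A3: ⌊594/2⌋ × 420 = 297 × 420 mm
A4: ⌊420/2⌋ × 297 = 210 × 297 mm
A5: ⌊297/2⌋ × 210 = 148 × 210 mm
A6: ⌊210/2⌋ × 148 = 105 × 148 mm
A7: ⌊148/2⌋ × 105 = 74 × 105 mm

74 × 105 mm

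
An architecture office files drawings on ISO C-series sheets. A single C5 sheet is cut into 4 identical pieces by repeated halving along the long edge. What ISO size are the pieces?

4 = 2^2, so 2 halving steps.
C5 → C6 → … → C7 after 2 steps.

C7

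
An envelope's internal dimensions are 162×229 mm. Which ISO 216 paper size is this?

C5 (162 × 229 mm)

Aspect ratio 229/162 ≈ 1.414 — close to the ISO √2 ≈ 1.414.
In the C-series (envelope sizes, between A and B): C5 = 162 × 229 mm.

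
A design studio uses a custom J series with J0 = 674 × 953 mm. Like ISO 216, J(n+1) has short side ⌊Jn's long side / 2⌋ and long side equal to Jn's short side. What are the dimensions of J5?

J1 = 476 × 674 mm (from J0 by 1 halving).
J2: ⌊674/2⌋ × 476 = 337 × 476 mm
J3: ⌊476/2⌋ × 337 = 238 × 337 mm
J4: ⌊337/2⌋ × 238 = 168 × 238 mm
J5: ⌊238/2⌋ × 168 = 119 × 168 mm

119 × 168 mm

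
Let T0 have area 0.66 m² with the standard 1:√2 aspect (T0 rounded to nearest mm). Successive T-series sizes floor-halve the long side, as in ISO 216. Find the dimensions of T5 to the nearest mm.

120 × 170 mm

Let T0's short side be w mm. w · w√2 = 0.66 m² = 660,000 mm², so w ≈ 683.1 mm and w√2 ≈ 966.1 mm → T0 = 683 × 966 mm.
T1: ⌊966/2⌋ × 683 = 483 × 683 mm
T2: ⌊683/2⌋ × 483 = 341 × 483 mm
T3: ⌊483/2⌋ × 341 = 241 × 341 mm
T4: ⌊341/2⌋ × 241 = 170 × 241 mm
T5: ⌊241/2⌋ × 170 = 120 × 170 mm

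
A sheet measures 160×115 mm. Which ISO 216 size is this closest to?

Aspect ratio 160/115 ≈ 1.391 (ISO target is √2 ≈ 1.414).
In the C-series (envelope sizes, between A and B): C6 = 114 × 162 mm.
Off by 3 mm total — nearest standard size.

C6 (114 × 162 mm)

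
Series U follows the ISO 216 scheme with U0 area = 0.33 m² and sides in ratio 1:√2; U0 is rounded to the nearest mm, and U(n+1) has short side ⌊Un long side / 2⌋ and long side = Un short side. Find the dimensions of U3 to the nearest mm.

Let U0's short side be w mm. w · w√2 = 0.33 m² = 330,000 mm², so w ≈ 483.1 mm and w√2 ≈ 683.1 mm → U0 = 483 × 683 mm.
U1: ⌊683/2⌋ × 483 = 341 × 483 mm
U2: ⌊483/2⌋ × 341 = 241 × 341 mm
U3: ⌊341/2⌋ × 241 = 170 × 241 mm

170 × 241 mm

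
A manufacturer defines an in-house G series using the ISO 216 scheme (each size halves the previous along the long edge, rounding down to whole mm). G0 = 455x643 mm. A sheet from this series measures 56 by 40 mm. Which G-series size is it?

G0: 455 × 643 mm
G1: 321 × 455 mm
G2: 227 × 321 mm
G3: 160 × 227 mm
G4: 113 × 160 mm
G5: 80 × 113 mm
G6: 56 × 80 mm
G7: 40 × 56 mm
G8: 28 × 40 mm
→ matches G7.

G7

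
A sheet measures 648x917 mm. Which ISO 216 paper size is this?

C1 (648 × 917 mm)

Aspect ratio 917/648 ≈ 1.415 — close to the ISO √2 ≈ 1.414.
In the C-series (envelope sizes, between A and B): C1 = 648 × 917 mm.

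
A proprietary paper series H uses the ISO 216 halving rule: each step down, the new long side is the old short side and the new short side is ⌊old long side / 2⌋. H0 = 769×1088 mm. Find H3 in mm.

272 × 384 mm

H1 = 544 × 769 mm (from H0 by 1 halving).
H2: ⌊769/2⌋ × 544 = 384 × 544 mm
H3: ⌊544/2⌋ × 384 = 272 × 384 mm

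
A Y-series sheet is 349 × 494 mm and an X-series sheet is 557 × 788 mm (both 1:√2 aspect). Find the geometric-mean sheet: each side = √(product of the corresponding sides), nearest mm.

441 × 624 mm

Short side: √(349 · 557) = √194393 ≈ 440.9 → 441 mm
Long side: √(494 · 788) = √389272 ≈ 623.9 → 624 mm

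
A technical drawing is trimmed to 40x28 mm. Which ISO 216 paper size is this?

C10 (28 × 40 mm)

Aspect ratio 40/28 ≈ 1.429 — close to the ISO √2 ≈ 1.414.
In the C-series (envelope sizes, between A and B): C10 = 28 × 40 mm.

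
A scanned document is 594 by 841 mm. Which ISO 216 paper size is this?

Aspect ratio 841/594 ≈ 1.416 — close to the ISO √2 ≈ 1.414.
In the A-series (A0 area = 1 m²): A1 = 594 × 841 mm.

A1 (594 × 841 mm)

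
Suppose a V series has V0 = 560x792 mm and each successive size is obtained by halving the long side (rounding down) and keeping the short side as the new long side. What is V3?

V1: ⌊792/2⌋ × 560 = 396 × 560 mm
V2: ⌊560/2⌋ × 396 = 280 × 396 mm
V3: ⌊396/2⌋ × 280 = 198 × 280 mm

198 × 280 mm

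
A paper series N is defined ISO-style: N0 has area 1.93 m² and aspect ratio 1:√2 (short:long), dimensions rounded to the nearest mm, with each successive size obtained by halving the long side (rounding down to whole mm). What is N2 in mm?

584 × 826 mm

Let N0's short side be w mm. w · w√2 = 1.93 m² = 1,930,000 mm², so w ≈ 1168.2 mm and w√2 ≈ 1652.1 mm → N0 = 1168 × 1652 mm.
N1: ⌊1652/2⌋ × 1168 = 826 × 1168 mm
N2: ⌊1168/2⌋ × 826 = 584 × 826 mm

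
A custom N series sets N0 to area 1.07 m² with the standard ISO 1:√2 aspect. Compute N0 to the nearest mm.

870 × 1230 mm

Let the short side be w mm. Then w · w√2 = 1.07 m² = 1,070,000 mm².
w² = 1,070,000/√2, so w ≈ 869.8 mm; long side = w√2 ≈ 1230.1 mm.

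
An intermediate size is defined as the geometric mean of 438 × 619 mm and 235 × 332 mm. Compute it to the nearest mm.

321 × 453 mm

Short side: √(438 · 235) = √102930 ≈ 320.8 → 321 mm
Long side: √(619 · 332) = √205508 ≈ 453.3 → 453 mm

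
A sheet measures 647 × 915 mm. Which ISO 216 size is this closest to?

C1 (648 × 917 mm)

Aspect ratio 915/647 ≈ 1.414 — close to the ISO √2 ≈ 1.414.
In the C-series (envelope sizes, between A and B): C1 = 648 × 917 mm.
Off by 3 mm total — nearest standard size.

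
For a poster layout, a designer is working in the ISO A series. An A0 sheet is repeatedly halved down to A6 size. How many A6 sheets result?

Each ISO step halves the sheet: 1 × A0 → 2 × A1 → 4 × A2 → 8 × A3 → …
From A0 to A6 is 6 halving steps: 2^6 = 64.

64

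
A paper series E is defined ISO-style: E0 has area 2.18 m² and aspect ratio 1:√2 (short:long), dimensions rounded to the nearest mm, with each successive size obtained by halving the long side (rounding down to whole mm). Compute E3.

439 × 621 mm

Let E0's short side be w mm. w · w√2 = 2.18 m² = 2,180,000 mm², so w ≈ 1241.6 mm and w√2 ≈ 1755.8 mm → E0 = 1242 × 1756 mm.
E1: ⌊1756/2⌋ × 1242 = 878 × 1242 mm
E2: ⌊1242/2⌋ × 878 = 621 × 878 mm
E3: ⌊878/2⌋ × 621 = 439 × 621 mm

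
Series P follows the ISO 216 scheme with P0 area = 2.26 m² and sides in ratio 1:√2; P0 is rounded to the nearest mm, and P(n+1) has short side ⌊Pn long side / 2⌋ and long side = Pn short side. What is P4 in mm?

Let P0's short side be w mm. w · w√2 = 2.26 m² = 2,260,000 mm², so w ≈ 1264.1 mm and w√2 ≈ 1787.8 mm → P0 = 1264 × 1788 mm.
P1: ⌊1788/2⌋ × 1264 = 894 × 1264 mm
P2: ⌊1264/2⌋ × 894 = 632 × 894 mm
P3: ⌊894/2⌋ × 632 = 447 × 632 mm
P4: ⌊632/2⌋ × 447 = 316 × 447 mm

316 × 447 mm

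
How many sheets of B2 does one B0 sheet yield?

4

B0 = 1000 × 1414 mm; B2 = 500 × 707 mm.
Each halving step doubles the count; 2 steps from B0 to B2.
2^2 = 4.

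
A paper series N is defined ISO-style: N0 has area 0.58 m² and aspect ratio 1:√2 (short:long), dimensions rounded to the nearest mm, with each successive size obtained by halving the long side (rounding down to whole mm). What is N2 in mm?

320 × 453 mm

Let N0's short side be w mm. w · w√2 = 0.58 m² = 580,000 mm², so w ≈ 640.4 mm and w√2 ≈ 905.7 mm → N0 = 640 × 906 mm.
N1: ⌊906/2⌋ × 640 = 453 × 640 mm
N2: ⌊640/2⌋ × 453 = 320 × 453 mm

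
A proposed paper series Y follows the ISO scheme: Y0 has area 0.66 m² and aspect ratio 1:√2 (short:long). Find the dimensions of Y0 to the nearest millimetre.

Let the short side be w mm. Then w · w√2 = 0.66 m² = 660,000 mm².
w² = 660,000/√2, so w ≈ 683.1 mm; long side = w√2 ≈ 966.1 mm.

683 × 966 mm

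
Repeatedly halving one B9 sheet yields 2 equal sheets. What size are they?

B10

2 = 2^1, so 1 halving step.
B9 → B10 → … → B10 after 1 step.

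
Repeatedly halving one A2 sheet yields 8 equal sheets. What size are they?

8 = 2^3, so 3 halving steps.
A2 → A3 → … → A5 after 3 steps.

A5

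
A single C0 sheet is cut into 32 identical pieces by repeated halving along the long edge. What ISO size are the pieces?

32 = 2^5, so 5 halving steps.
C0 → C1 → … → C5 after 5 steps.

C5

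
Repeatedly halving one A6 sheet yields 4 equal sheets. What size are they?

A8

4 = 2^2, so 2 halving steps.
A6 → A7 → … → A8 after 2 steps.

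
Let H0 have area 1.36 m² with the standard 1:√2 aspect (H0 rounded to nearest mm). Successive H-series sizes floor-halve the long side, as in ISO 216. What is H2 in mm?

490 × 693 mm

Let H0's short side be w mm. w · w√2 = 1.36 m² = 1,360,000 mm², so w ≈ 980.6 mm and w√2 ≈ 1386.8 mm → H0 = 981 × 1387 mm.
H1: ⌊1387/2⌋ × 981 = 693 × 981 mm
H2: ⌊981/2⌋ × 693 = 490 × 693 mm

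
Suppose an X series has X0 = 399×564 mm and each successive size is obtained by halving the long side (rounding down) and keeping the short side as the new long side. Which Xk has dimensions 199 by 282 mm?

X2

X0: 399 × 564 mm
X1: 282 × 399 mm
X2: 199 × 282 mm
X3: 141 × 199 mm
→ matches X2.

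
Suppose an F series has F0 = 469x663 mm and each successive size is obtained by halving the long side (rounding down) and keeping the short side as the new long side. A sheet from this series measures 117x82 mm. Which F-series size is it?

F5

F0: 469 × 663 mm
F1: 331 × 469 mm
F2: 234 × 331 mm
F3: 165 × 234 mm
F4: 117 × 165 mm
F5: 82 × 117 mm
F6: 58 × 82 mm
→ matches F5.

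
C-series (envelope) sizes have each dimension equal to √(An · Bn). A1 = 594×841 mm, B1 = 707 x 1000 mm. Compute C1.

648 × 917 mm

Short side: √(594 · 707) = √419958 ≈ 648.0 → 648 mm
Long side: √(841 · 1000) = √841000 ≈ 917.1 → 917 mm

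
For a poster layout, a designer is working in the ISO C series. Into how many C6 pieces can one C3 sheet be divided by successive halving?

8

Each ISO step halves the sheet: 1 × C3 → 2 × C4 → 4 × C5 → 8 × C6
From C3 to C6 is 3 halving steps: 2^3 = 8.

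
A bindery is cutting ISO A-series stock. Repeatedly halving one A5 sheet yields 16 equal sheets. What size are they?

A9

16 = 2^4, so 4 halving steps.
A5 → A6 → … → A9 after 4 steps.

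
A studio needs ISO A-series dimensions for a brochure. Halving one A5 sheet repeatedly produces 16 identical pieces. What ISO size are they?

16 = 2^4, so 4 halving steps.
A5 → A6 → … → A9 after 4 steps.

A9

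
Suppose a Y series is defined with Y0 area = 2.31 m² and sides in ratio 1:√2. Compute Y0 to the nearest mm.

1278 × 1807 mm

Let the short side be w mm. Then w · w√2 = 2.31 m² = 2,310,000 mm².
w² = 2,310,000/√2, so w ≈ 1278.1 mm; long side = w√2 ≈ 1807.4 mm.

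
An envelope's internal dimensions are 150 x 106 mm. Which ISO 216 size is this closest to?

A6 (105 × 148 mm)

Aspect ratio 150/106 ≈ 1.415 — close to the ISO √2 ≈ 1.414.
In the A-series (A0 area = 1 m²): A6 = 105 × 148 mm.
Off by 3 mm total — nearest standard size.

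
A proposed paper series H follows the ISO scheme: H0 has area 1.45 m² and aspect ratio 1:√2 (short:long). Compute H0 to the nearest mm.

1013 × 1432 mm

Let the short side be w mm. Then w · w√2 = 1.45 m² = 1,450,000 mm².
w² = 1,450,000/√2, so w ≈ 1012.6 mm; long side = w√2 ≈ 1432.0 mm.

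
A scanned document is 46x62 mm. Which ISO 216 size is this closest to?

B9 (44 × 62 mm)

Aspect ratio 62/46 ≈ 1.348 (ISO target is √2 ≈ 1.414).
In the B-series (B0 = 1000 × 1414 mm): B9 = 44 × 62 mm.
Off by 2 mm total — nearest standard size.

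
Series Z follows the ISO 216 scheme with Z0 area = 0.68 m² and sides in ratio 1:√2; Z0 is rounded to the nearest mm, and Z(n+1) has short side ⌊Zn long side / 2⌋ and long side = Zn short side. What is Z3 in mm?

Let Z0's short side be w mm. w · w√2 = 0.68 m² = 680,000 mm², so w ≈ 693.4 mm and w√2 ≈ 980.6 mm → Z0 = 693 × 981 mm.
Z1: ⌊981/2⌋ × 693 = 490 × 693 mm
Z2: ⌊693/2⌋ × 490 = 346 × 490 mm
Z3: ⌊490/2⌋ × 346 = 245 × 346 mm

245 × 346 mm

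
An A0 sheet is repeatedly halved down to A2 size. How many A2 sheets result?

Each ISO step halves the sheet: 1 × A0 → 2 × A1 → 4 × A2
From A0 to A2 is 2 halving steps: 2^2 = 4.

4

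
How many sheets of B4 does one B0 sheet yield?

16

B0 = 1000 × 1414 mm; B4 = 250 × 353 mm.
Each halving step doubles the count; 4 steps from B0 to B4.
2^4 = 16.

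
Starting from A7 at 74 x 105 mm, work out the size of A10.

A8: ⌊105/2⌋ × 74 = 52 × 74 mm
A9: ⌊74/2⌋ × 52 = 37 × 52 mm
A10: ⌊52/2⌋ × 37 = 26 × 37 mm

26 × 37 mm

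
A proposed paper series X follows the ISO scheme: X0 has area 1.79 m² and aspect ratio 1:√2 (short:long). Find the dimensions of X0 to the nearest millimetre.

Let the short side be w mm. Then w · w√2 = 1.79 m² = 1,790,000 mm².
w² = 1,790,000/√2, so w ≈ 1125.0 mm; long side = w√2 ≈ 1591.1 mm.

1125 × 1591 mm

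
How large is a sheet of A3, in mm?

A0 = 841 × 1189 mm (A0 has area 1 m², aspect 1:√2).
A1: ⌊1189/2⌋ × 841 = 594 × 841 mm
A2: ⌊841/2⌋ × 594 = 420 × 594 mm
A3: ⌊594/2⌋ × 420 = 297 × 420 mm

297 × 420 mm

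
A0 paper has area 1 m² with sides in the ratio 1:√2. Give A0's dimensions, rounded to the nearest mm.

841 × 1189 mm

Let the short side be w mm. Then the long side is w√2 and w · w√2 = 10⁶ mm².
w² = 10⁶/√2, so w = 1000 / 2^(1/4) ≈ 840.9 mm; long side = 1000 · 2^(1/4) ≈ 1189.2 mm.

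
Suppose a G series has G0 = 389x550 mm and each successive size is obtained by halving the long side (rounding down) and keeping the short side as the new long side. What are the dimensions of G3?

137 × 194 mm

G1: ⌊550/2⌋ × 389 = 275 × 389 mm
G2: ⌊389/2⌋ × 275 = 194 × 275 mm
G3: ⌊275/2⌋ × 194 = 137 × 194 mm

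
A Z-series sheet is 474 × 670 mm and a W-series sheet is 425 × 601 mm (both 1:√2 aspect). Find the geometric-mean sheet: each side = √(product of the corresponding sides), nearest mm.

Short side: √(474 · 425) = √201450 ≈ 448.8 → 449 mm
Long side: √(670 · 601) = √402670 ≈ 634.6 → 635 mm

449 × 635 mm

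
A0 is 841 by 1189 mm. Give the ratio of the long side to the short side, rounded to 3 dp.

1189 / 841 = 1.414
Matches √2 ≈ 1.414 — the ISO 216 defining ratio.

1.414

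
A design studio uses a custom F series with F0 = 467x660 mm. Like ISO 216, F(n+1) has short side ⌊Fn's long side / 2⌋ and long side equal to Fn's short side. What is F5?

F1: ⌊660/2⌋ × 467 = 330 × 467 mm
F2: ⌊467/2⌋ × 330 = 233 × 330 mm
F3: ⌊330/2⌋ × 233 = 165 × 233 mm
F4: ⌊233/2⌋ × 165 = 116 × 165 mm
F5: ⌊165/2⌋ × 116 = 82 × 116 mm

82 × 116 mm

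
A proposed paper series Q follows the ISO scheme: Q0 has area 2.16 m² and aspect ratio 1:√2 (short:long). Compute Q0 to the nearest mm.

Let the short side be w mm. Then w · w√2 = 2.16 m² = 2,160,000 mm².
w² = 2,160,000/√2, so w ≈ 1235.9 mm; long side = w√2 ≈ 1747.8 mm.

1236 × 1748 mm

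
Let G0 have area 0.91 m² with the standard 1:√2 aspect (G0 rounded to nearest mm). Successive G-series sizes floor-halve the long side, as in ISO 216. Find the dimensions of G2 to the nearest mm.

401 × 567 mm

Let G0's short side be w mm. w · w√2 = 0.91 m² = 910,000 mm², so w ≈ 802.2 mm and w√2 ≈ 1134.4 mm → G0 = 802 × 1134 mm.
G1: ⌊1134/2⌋ × 802 = 567 × 802 mm
G2: ⌊802/2⌋ × 567 = 401 × 567 mm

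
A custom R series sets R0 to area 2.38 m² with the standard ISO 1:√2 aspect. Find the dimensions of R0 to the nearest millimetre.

Let the short side be w mm. Then w · w√2 = 2.38 m² = 2,380,000 mm².
w² = 2,380,000/√2, so w ≈ 1297.3 mm; long side = w√2 ≈ 1834.6 mm.

1297 × 1835 mm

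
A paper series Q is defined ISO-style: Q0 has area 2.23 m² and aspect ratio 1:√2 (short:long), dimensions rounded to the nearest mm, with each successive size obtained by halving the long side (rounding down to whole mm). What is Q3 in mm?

444 × 628 mm

Let Q0's short side be w mm. w · w√2 = 2.23 m² = 2,230,000 mm², so w ≈ 1255.7 mm and w√2 ≈ 1775.9 mm → Q0 = 1256 × 1776 mm.
Q1: ⌊1776/2⌋ × 1256 = 888 × 1256 mm
Q2: ⌊1256/2⌋ × 888 = 628 × 888 mm
Q3: ⌊888/2⌋ × 628 = 444 × 628 mm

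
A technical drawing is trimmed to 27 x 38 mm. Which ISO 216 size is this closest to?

Aspect ratio 38/27 ≈ 1.407 — close to the ISO √2 ≈ 1.414.
In the A-series (A0 area = 1 m²): A10 = 26 × 37 mm.
Off by 2 mm total — nearest standard size.

A10 (26 × 37 mm)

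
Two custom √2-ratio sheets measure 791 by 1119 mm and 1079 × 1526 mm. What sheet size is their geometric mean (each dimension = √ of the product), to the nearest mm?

924 × 1307 mm

Short side: √(791 · 1079) = √853489 ≈ 923.8 → 924 mm
Long side: √(1119 · 1526) = √1707594 ≈ 1306.7 → 1307 mm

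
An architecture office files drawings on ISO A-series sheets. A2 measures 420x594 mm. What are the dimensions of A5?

148 × 210 mm

A3: ⌊594/2⌋ × 420 = 297 × 420 mm
A4: ⌊420/2⌋ × 297 = 210 × 297 mm
A5: ⌊297/2⌋ × 210 = 148 × 210 mm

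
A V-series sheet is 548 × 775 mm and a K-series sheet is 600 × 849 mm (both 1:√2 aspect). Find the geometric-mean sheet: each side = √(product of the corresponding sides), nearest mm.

573 × 811 mm

Short side: √(548 · 600) = √328800 ≈ 573.4 → 573 mm
Long side: √(775 · 849) = √657975 ≈ 811.2 → 811 mm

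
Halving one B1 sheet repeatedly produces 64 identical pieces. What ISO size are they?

64 = 2^6, so 6 halving steps.
B1 → B2 → … → B7 after 6 steps.

B7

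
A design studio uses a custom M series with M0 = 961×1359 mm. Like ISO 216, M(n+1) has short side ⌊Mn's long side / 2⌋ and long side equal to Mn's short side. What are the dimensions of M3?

M1: ⌊1359/2⌋ × 961 = 679 × 961 mm
M2: ⌊961/2⌋ × 679 = 480 × 679 mm
M3: ⌊679/2⌋ × 480 = 339 × 480 mm

339 × 480 mm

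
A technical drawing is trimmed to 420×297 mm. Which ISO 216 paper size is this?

Aspect ratio 420/297 ≈ 1.414 — close to the ISO √2 ≈ 1.414.
In the A-series (A0 area = 1 m²): A3 = 297 × 420 mm.

A3 (297 × 420 mm)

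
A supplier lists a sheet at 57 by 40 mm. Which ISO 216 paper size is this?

Aspect ratio 57/40 ≈ 1.425 — close to the ISO √2 ≈ 1.414.
In the C-series (envelope sizes, between A and B): C9 = 40 × 57 mm.

C9 (40 × 57 mm)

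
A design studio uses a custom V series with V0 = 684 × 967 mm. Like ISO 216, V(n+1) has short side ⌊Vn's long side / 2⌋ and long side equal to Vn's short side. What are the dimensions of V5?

V1 = 483 × 684 mm (from V0 by 1 halving).
V2: ⌊684/2⌋ × 483 = 342 × 483 mm
V3: ⌊483/2⌋ × 342 = 241 × 342 mm
V4: ⌊342/2⌋ × 241 = 171 × 241 mm
V5: ⌊241/2⌋ × 171 = 120 × 171 mm

120 × 171 mm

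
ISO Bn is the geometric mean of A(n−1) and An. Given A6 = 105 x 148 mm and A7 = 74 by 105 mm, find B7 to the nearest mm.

88 × 125 mm

Short side: √(105 · 74) = √7770 ≈ 88.1 → 88 mm
Long side: √(148 · 105) = √15540 ≈ 124.7 → 125 mm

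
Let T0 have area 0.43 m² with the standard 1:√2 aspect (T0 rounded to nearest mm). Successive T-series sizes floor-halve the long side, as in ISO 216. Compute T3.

195 × 275 mm

Let T0's short side be w mm. w · w√2 = 0.43 m² = 430,000 mm², so w ≈ 551.4 mm and w√2 ≈ 779.8 mm → T0 = 551 × 780 mm.
T1: ⌊780/2⌋ × 551 = 390 × 551 mm
T2: ⌊551/2⌋ × 390 = 275 × 390 mm
T3: ⌊390/2⌋ × 275 = 195 × 275 mm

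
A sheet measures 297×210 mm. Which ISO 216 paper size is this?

A4 (210 × 297 mm)

Aspect ratio 297/210 ≈ 1.414 — close to the ISO √2 ≈ 1.414.
In the A-series (A0 area = 1 m²): A4 = 210 × 297 mm.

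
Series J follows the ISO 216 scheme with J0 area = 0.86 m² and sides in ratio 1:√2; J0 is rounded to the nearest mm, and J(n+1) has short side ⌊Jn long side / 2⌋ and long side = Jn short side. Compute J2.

Let J0's short side be w mm. w · w√2 = 0.86 m² = 860,000 mm², so w ≈ 779.8 mm and w√2 ≈ 1102.8 mm → J0 = 780 × 1103 mm.
J1: ⌊1103/2⌋ × 780 = 551 × 780 mm
J2: ⌊780/2⌋ × 551 = 390 × 551 mm

390 × 551 mm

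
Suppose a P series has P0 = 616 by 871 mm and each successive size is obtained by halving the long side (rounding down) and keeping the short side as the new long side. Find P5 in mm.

P1: ⌊871/2⌋ × 616 = 435 × 616 mm
P2: ⌊616/2⌋ × 435 = 308 × 435 mm
P3: ⌊435/2⌋ × 308 = 217 × 308 mm
P4: ⌊308/2⌋ × 217 = 154 × 217 mm
P5: ⌊217/2⌋ × 154 = 108 × 154 mm

108 × 154 mm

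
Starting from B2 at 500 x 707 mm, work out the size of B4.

B3: ⌊707/2⌋ × 500 = 353 × 500 mm
B4: ⌊500/2⌋ × 353 = 250 × 353 mm

250 × 353 mm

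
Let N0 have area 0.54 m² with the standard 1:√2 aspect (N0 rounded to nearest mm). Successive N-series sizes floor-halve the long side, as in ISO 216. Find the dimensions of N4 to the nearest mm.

Let N0's short side be w mm. w · w√2 = 0.54 m² = 540,000 mm², so w ≈ 617.9 mm and w√2 ≈ 873.9 mm → N0 = 618 × 874 mm.
N1: ⌊874/2⌋ × 618 = 437 × 618 mm
N2: ⌊618/2⌋ × 437 = 309 × 437 mm
N3: ⌊437/2⌋ × 309 = 218 × 309 mm
N4: ⌊309/2⌋ × 218 = 154 × 218 mm

154 × 218 mm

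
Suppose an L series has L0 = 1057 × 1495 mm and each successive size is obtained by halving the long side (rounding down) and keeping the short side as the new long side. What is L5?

L1: ⌊1495/2⌋ × 1057 = 747 × 1057 mm
L2: ⌊1057/2⌋ × 747 = 528 × 747 mm
L3: ⌊747/2⌋ × 528 = 373 × 528 mm
L4: ⌊528/2⌋ × 373 = 264 × 373 mm
L5: ⌊373/2⌋ × 264 = 186 × 264 mm

186 × 264 mm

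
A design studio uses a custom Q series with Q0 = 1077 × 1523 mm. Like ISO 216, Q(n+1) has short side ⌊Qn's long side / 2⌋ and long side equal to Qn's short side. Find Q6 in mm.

134 × 190 mm

Q1: ⌊1523/2⌋ × 1077 = 761 × 1077 mm
Q2: ⌊1077/2⌋ × 761 = 538 × 761 mm
Q3: ⌊761/2⌋ × 538 = 380 × 538 mm
Q4: ⌊538/2⌋ × 380 = 269 × 380 mm
Q5: ⌊380/2⌋ × 269 = 190 × 269 mm
Q6: ⌊269/2⌋ × 190 = 134 × 190 mm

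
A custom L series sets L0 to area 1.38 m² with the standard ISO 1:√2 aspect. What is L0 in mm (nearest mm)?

Let the short side be w mm. Then w · w√2 = 1.38 m² = 1,380,000 mm².
w² = 1,380,000/√2, so w ≈ 987.8 mm; long side = w√2 ≈ 1397.0 mm.

988 × 1397 mm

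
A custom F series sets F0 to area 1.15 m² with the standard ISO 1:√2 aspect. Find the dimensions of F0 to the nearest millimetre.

902 × 1275 mm

Let the short side be w mm. Then w · w√2 = 1.15 m² = 1,150,000 mm².
w² = 1,150,000/√2, so w ≈ 901.8 mm; long side = w√2 ≈ 1275.3 mm.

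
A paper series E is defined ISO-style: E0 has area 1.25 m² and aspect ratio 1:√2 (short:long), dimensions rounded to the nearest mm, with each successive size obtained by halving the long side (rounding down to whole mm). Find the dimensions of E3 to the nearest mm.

Let E0's short side be w mm. w · w√2 = 1.25 m² = 1,250,000 mm², so w ≈ 940.2 mm and w√2 ≈ 1329.6 mm → E0 = 940 × 1330 mm.
E1: ⌊1330/2⌋ × 940 = 665 × 940 mm
E2: ⌊940/2⌋ × 665 = 470 × 665 mm
E3: ⌊665/2⌋ × 470 = 332 × 470 mm

332 × 470 mm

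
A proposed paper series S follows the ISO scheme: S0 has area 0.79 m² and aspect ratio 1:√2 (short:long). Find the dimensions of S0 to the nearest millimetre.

747 × 1057 mm

Let the short side be w mm. Then w · w√2 = 0.79 m² = 790,000 mm².
w² = 790,000/√2, so w ≈ 747.4 mm; long side = w√2 ≈ 1057.0 mm.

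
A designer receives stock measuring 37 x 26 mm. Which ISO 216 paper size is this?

A10 (26 × 37 mm)

Aspect ratio 37/26 ≈ 1.423 — close to the ISO √2 ≈ 1.414.
In the A-series (A0 area = 1 m²): A10 = 26 × 37 mm.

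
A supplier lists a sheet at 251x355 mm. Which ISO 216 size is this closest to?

B4 (250 × 353 mm)

Aspect ratio 355/251 ≈ 1.414 — close to the ISO √2 ≈ 1.414.
In the B-series (B0 = 1000 × 1414 mm): B4 = 250 × 353 mm.
Off by 3 mm total — nearest standard size.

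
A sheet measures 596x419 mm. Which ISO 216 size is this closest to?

A2 (420 × 594 mm)

Aspect ratio 596/419 ≈ 1.422 — close to the ISO √2 ≈ 1.414.
In the A-series (A0 area = 1 m²): A2 = 420 × 594 mm.
Off by 3 mm total — nearest standard size.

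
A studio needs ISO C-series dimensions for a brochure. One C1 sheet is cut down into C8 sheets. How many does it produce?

128

Each ISO step halves the sheet: 1 × C1 → 2 × C2 → 4 × C3 → 8 × C4 → …
From C1 to C8 is 7 halving steps: 2^7 = 128.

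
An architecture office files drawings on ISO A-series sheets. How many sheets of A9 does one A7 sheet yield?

4

Each ISO step halves the sheet: 1 × A7 → 2 × A8 → 4 × A9
From A7 to A9 is 2 halving steps: 2^2 = 4.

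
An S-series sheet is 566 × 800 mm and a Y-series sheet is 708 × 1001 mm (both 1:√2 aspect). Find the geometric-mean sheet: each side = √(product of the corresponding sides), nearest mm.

Short side: √(566 · 708) = √400728 ≈ 633.0 → 633 mm
Long side: √(800 · 1001) = √800800 ≈ 894.9 → 895 mm

633 × 895 mm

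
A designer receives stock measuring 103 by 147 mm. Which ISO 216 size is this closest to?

Aspect ratio 147/103 ≈ 1.427 — close to the ISO √2 ≈ 1.414.
In the A-series (A0 area = 1 m²): A6 = 105 × 148 mm.
Off by 3 mm total — nearest standard size.

A6 (105 × 148 mm)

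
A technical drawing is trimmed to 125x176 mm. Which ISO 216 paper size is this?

Aspect ratio 176/125 ≈ 1.408 — close to the ISO √2 ≈ 1.414.
In the B-series (B0 = 1000 × 1414 mm): B6 = 125 × 176 mm.

B6 (125 × 176 mm)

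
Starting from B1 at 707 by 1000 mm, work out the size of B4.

B2: ⌊1000/2⌋ × 707 = 500 × 707 mm
B3: ⌊707/2⌋ × 500 = 353 × 500 mm
B4: ⌊500/2⌋ × 353 = 250 × 353 mm

250 × 353 mm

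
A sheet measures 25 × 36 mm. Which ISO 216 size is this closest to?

A10 (26 × 37 mm)

Aspect ratio 36/25 ≈ 1.440 (ISO target is √2 ≈ 1.414).
In the A-series (A0 area = 1 m²): A10 = 26 × 37 mm.
Off by 2 mm total — nearest standard size.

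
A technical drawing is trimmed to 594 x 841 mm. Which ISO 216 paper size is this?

Aspect ratio 841/594 ≈ 1.416 — close to the ISO √2 ≈ 1.414.
In the A-series (A0 area = 1 m²): A1 = 594 × 841 mm.

A1 (594 × 841 mm)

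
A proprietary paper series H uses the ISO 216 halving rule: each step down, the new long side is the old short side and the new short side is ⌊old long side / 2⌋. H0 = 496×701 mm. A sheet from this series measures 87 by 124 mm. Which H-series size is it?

H5

H0: 496 × 701 mm
H1: 350 × 496 mm
H2: 248 × 350 mm
H3: 175 × 248 mm
H4: 124 × 175 mm
H5: 87 × 124 mm
H6: 62 × 87 mm
→ matches H5.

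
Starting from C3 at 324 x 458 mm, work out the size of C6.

C4: ⌊458/2⌋ × 324 = 229 × 324 mm
C5: ⌊324/2⌋ × 229 = 162 × 229 mm
C6: ⌊229/2⌋ × 162 = 114 × 162 mm

114 × 162 mm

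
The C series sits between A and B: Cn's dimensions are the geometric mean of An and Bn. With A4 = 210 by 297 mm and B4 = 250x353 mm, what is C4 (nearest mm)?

229 × 324 mm

Short side: √(210 · 250) = √52500 ≈ 229.1 → 229 mm
Long side: √(297 · 353) = √104841 ≈ 323.8 → 324 mm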